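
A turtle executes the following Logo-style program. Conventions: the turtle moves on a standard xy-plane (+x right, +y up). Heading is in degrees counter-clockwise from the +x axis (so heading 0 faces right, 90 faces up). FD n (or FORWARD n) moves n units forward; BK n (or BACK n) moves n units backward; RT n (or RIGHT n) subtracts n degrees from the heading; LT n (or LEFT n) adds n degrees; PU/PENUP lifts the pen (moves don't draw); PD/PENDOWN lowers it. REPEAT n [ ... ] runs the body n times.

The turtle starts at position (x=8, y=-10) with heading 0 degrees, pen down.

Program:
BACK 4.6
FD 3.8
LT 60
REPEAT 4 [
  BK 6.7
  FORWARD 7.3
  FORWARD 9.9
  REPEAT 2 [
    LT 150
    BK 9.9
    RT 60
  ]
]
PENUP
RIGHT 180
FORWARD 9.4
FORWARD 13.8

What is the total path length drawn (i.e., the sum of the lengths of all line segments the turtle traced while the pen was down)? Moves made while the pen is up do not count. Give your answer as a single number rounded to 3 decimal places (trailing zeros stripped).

Answer: 183.2

Derivation:
Executing turtle program step by step:
Start: pos=(8,-10), heading=0, pen down
BK 4.6: (8,-10) -> (3.4,-10) [heading=0, draw]
FD 3.8: (3.4,-10) -> (7.2,-10) [heading=0, draw]
LT 60: heading 0 -> 60
REPEAT 4 [
  -- iteration 1/4 --
  BK 6.7: (7.2,-10) -> (3.85,-15.802) [heading=60, draw]
  FD 7.3: (3.85,-15.802) -> (7.5,-9.48) [heading=60, draw]
  FD 9.9: (7.5,-9.48) -> (12.45,-0.907) [heading=60, draw]
  REPEAT 2 [
    -- iteration 1/2 --
    LT 150: heading 60 -> 210
    BK 9.9: (12.45,-0.907) -> (21.024,4.043) [heading=210, draw]
    RT 60: heading 210 -> 150
    -- iteration 2/2 --
    LT 150: heading 150 -> 300
    BK 9.9: (21.024,4.043) -> (16.074,12.617) [heading=300, draw]
    RT 60: heading 300 -> 240
  ]
  -- iteration 2/4 --
  BK 6.7: (16.074,12.617) -> (19.424,18.419) [heading=240, draw]
  FD 7.3: (19.424,18.419) -> (15.774,12.097) [heading=240, draw]
  FD 9.9: (15.774,12.097) -> (10.824,3.524) [heading=240, draw]
  REPEAT 2 [
    -- iteration 1/2 --
    LT 150: heading 240 -> 30
    BK 9.9: (10.824,3.524) -> (2.25,-1.426) [heading=30, draw]
    RT 60: heading 30 -> 330
    -- iteration 2/2 --
    LT 150: heading 330 -> 120
    BK 9.9: (2.25,-1.426) -> (7.2,-10) [heading=120, draw]
    RT 60: heading 120 -> 60
  ]
  -- iteration 3/4 --
  BK 6.7: (7.2,-10) -> (3.85,-15.802) [heading=60, draw]
  FD 7.3: (3.85,-15.802) -> (7.5,-9.48) [heading=60, draw]
  FD 9.9: (7.5,-9.48) -> (12.45,-0.907) [heading=60, draw]
  REPEAT 2 [
    -- iteration 1/2 --
    LT 150: heading 60 -> 210
    BK 9.9: (12.45,-0.907) -> (21.024,4.043) [heading=210, draw]
    RT 60: heading 210 -> 150
    -- iteration 2/2 --
    LT 150: heading 150 -> 300
    BK 9.9: (21.024,4.043) -> (16.074,12.617) [heading=300, draw]
    RT 60: heading 300 -> 240
  ]
  -- iteration 4/4 --
  BK 6.7: (16.074,12.617) -> (19.424,18.419) [heading=240, draw]
  FD 7.3: (19.424,18.419) -> (15.774,12.097) [heading=240, draw]
  FD 9.9: (15.774,12.097) -> (10.824,3.524) [heading=240, draw]
  REPEAT 2 [
    -- iteration 1/2 --
    LT 150: heading 240 -> 30
    BK 9.9: (10.824,3.524) -> (2.25,-1.426) [heading=30, draw]
    RT 60: heading 30 -> 330
    -- iteration 2/2 --
    LT 150: heading 330 -> 120
    BK 9.9: (2.25,-1.426) -> (7.2,-10) [heading=120, draw]
    RT 60: heading 120 -> 60
  ]
]
PU: pen up
RT 180: heading 60 -> 240
FD 9.4: (7.2,-10) -> (2.5,-18.141) [heading=240, move]
FD 13.8: (2.5,-18.141) -> (-4.4,-30.092) [heading=240, move]
Final: pos=(-4.4,-30.092), heading=240, 22 segment(s) drawn

Segment lengths:
  seg 1: (8,-10) -> (3.4,-10), length = 4.6
  seg 2: (3.4,-10) -> (7.2,-10), length = 3.8
  seg 3: (7.2,-10) -> (3.85,-15.802), length = 6.7
  seg 4: (3.85,-15.802) -> (7.5,-9.48), length = 7.3
  seg 5: (7.5,-9.48) -> (12.45,-0.907), length = 9.9
  seg 6: (12.45,-0.907) -> (21.024,4.043), length = 9.9
  seg 7: (21.024,4.043) -> (16.074,12.617), length = 9.9
  seg 8: (16.074,12.617) -> (19.424,18.419), length = 6.7
  seg 9: (19.424,18.419) -> (15.774,12.097), length = 7.3
  seg 10: (15.774,12.097) -> (10.824,3.524), length = 9.9
  seg 11: (10.824,3.524) -> (2.25,-1.426), length = 9.9
  seg 12: (2.25,-1.426) -> (7.2,-10), length = 9.9
  seg 13: (7.2,-10) -> (3.85,-15.802), length = 6.7
  seg 14: (3.85,-15.802) -> (7.5,-9.48), length = 7.3
  seg 15: (7.5,-9.48) -> (12.45,-0.907), length = 9.9
  seg 16: (12.45,-0.907) -> (21.024,4.043), length = 9.9
  seg 17: (21.024,4.043) -> (16.074,12.617), length = 9.9
  seg 18: (16.074,12.617) -> (19.424,18.419), length = 6.7
  seg 19: (19.424,18.419) -> (15.774,12.097), length = 7.3
  seg 20: (15.774,12.097) -> (10.824,3.524), length = 9.9
  seg 21: (10.824,3.524) -> (2.25,-1.426), length = 9.9
  seg 22: (2.25,-1.426) -> (7.2,-10), length = 9.9
Total = 183.2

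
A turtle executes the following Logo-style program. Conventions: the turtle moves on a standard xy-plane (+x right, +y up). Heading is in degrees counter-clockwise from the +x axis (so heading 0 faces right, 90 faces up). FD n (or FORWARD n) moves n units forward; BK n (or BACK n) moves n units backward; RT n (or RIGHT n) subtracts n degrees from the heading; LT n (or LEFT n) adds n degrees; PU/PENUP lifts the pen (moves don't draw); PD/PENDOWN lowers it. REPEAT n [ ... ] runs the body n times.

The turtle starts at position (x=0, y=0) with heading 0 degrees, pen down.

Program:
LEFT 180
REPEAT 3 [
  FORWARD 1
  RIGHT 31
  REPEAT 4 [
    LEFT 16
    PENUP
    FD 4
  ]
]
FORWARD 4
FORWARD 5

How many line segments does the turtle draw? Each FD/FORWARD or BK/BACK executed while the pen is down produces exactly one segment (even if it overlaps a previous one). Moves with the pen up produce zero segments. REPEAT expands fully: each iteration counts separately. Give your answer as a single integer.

Executing turtle program step by step:
Start: pos=(0,0), heading=0, pen down
LT 180: heading 0 -> 180
REPEAT 3 [
  -- iteration 1/3 --
  FD 1: (0,0) -> (-1,0) [heading=180, draw]
  RT 31: heading 180 -> 149
  REPEAT 4 [
    -- iteration 1/4 --
    LT 16: heading 149 -> 165
    PU: pen up
    FD 4: (-1,0) -> (-4.864,1.035) [heading=165, move]
    -- iteration 2/4 --
    LT 16: heading 165 -> 181
    PU: pen up
    FD 4: (-4.864,1.035) -> (-8.863,0.965) [heading=181, move]
    -- iteration 3/4 --
    LT 16: heading 181 -> 197
    PU: pen up
    FD 4: (-8.863,0.965) -> (-12.688,-0.204) [heading=197, move]
    -- iteration 4/4 --
    LT 16: heading 197 -> 213
    PU: pen up
    FD 4: (-12.688,-0.204) -> (-16.043,-2.383) [heading=213, move]
  ]
  -- iteration 2/3 --
  FD 1: (-16.043,-2.383) -> (-16.882,-2.927) [heading=213, move]
  RT 31: heading 213 -> 182
  REPEAT 4 [
    -- iteration 1/4 --
    LT 16: heading 182 -> 198
    PU: pen up
    FD 4: (-16.882,-2.927) -> (-20.686,-4.163) [heading=198, move]
    -- iteration 2/4 --
    LT 16: heading 198 -> 214
    PU: pen up
    FD 4: (-20.686,-4.163) -> (-24.002,-6.4) [heading=214, move]
    -- iteration 3/4 --
    LT 16: heading 214 -> 230
    PU: pen up
    FD 4: (-24.002,-6.4) -> (-26.573,-9.464) [heading=230, move]
    -- iteration 4/4 --
    LT 16: heading 230 -> 246
    PU: pen up
    FD 4: (-26.573,-9.464) -> (-28.2,-13.118) [heading=246, move]
  ]
  -- iteration 3/3 --
  FD 1: (-28.2,-13.118) -> (-28.607,-14.032) [heading=246, move]
  RT 31: heading 246 -> 215
  REPEAT 4 [
    -- iteration 1/4 --
    LT 16: heading 215 -> 231
    PU: pen up
    FD 4: (-28.607,-14.032) -> (-31.124,-17.141) [heading=231, move]
    -- iteration 2/4 --
    LT 16: heading 231 -> 247
    PU: pen up
    FD 4: (-31.124,-17.141) -> (-32.687,-20.823) [heading=247, move]
    -- iteration 3/4 --
    LT 16: heading 247 -> 263
    PU: pen up
    FD 4: (-32.687,-20.823) -> (-33.175,-24.793) [heading=263, move]
    -- iteration 4/4 --
    LT 16: heading 263 -> 279
    PU: pen up
    FD 4: (-33.175,-24.793) -> (-32.549,-28.744) [heading=279, move]
  ]
]
FD 4: (-32.549,-28.744) -> (-31.923,-32.694) [heading=279, move]
FD 5: (-31.923,-32.694) -> (-31.141,-37.633) [heading=279, move]
Final: pos=(-31.141,-37.633), heading=279, 1 segment(s) drawn
Segments drawn: 1

Answer: 1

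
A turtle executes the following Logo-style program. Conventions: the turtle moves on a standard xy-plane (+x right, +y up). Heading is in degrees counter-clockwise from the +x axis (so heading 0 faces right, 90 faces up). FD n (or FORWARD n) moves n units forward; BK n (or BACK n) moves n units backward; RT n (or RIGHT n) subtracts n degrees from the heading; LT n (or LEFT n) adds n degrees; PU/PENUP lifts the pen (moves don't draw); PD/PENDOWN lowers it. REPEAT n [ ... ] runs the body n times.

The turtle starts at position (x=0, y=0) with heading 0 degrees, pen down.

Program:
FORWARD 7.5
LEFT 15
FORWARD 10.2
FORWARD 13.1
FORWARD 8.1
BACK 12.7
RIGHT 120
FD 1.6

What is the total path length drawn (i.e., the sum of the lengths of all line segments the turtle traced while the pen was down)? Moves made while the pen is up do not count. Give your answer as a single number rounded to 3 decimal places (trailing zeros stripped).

Executing turtle program step by step:
Start: pos=(0,0), heading=0, pen down
FD 7.5: (0,0) -> (7.5,0) [heading=0, draw]
LT 15: heading 0 -> 15
FD 10.2: (7.5,0) -> (17.352,2.64) [heading=15, draw]
FD 13.1: (17.352,2.64) -> (30.006,6.03) [heading=15, draw]
FD 8.1: (30.006,6.03) -> (37.83,8.127) [heading=15, draw]
BK 12.7: (37.83,8.127) -> (25.563,4.84) [heading=15, draw]
RT 120: heading 15 -> 255
FD 1.6: (25.563,4.84) -> (25.149,3.294) [heading=255, draw]
Final: pos=(25.149,3.294), heading=255, 6 segment(s) drawn

Segment lengths:
  seg 1: (0,0) -> (7.5,0), length = 7.5
  seg 2: (7.5,0) -> (17.352,2.64), length = 10.2
  seg 3: (17.352,2.64) -> (30.006,6.03), length = 13.1
  seg 4: (30.006,6.03) -> (37.83,8.127), length = 8.1
  seg 5: (37.83,8.127) -> (25.563,4.84), length = 12.7
  seg 6: (25.563,4.84) -> (25.149,3.294), length = 1.6
Total = 53.2

Answer: 53.2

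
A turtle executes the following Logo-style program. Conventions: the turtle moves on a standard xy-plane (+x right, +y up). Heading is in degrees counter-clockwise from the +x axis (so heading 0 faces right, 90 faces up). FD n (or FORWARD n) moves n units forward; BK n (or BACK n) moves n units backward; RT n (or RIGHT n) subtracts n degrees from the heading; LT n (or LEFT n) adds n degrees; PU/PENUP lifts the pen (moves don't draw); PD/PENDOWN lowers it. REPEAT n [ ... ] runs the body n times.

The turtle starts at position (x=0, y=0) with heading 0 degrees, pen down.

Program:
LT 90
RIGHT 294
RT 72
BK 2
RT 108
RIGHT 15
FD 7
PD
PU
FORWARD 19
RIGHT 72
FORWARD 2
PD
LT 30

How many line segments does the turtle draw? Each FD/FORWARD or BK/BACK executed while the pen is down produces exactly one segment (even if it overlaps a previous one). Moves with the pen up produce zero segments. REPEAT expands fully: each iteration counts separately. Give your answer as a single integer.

Executing turtle program step by step:
Start: pos=(0,0), heading=0, pen down
LT 90: heading 0 -> 90
RT 294: heading 90 -> 156
RT 72: heading 156 -> 84
BK 2: (0,0) -> (-0.209,-1.989) [heading=84, draw]
RT 108: heading 84 -> 336
RT 15: heading 336 -> 321
FD 7: (-0.209,-1.989) -> (5.231,-6.394) [heading=321, draw]
PD: pen down
PU: pen up
FD 19: (5.231,-6.394) -> (19.997,-18.351) [heading=321, move]
RT 72: heading 321 -> 249
FD 2: (19.997,-18.351) -> (19.28,-20.219) [heading=249, move]
PD: pen down
LT 30: heading 249 -> 279
Final: pos=(19.28,-20.219), heading=279, 2 segment(s) drawn
Segments drawn: 2

Answer: 2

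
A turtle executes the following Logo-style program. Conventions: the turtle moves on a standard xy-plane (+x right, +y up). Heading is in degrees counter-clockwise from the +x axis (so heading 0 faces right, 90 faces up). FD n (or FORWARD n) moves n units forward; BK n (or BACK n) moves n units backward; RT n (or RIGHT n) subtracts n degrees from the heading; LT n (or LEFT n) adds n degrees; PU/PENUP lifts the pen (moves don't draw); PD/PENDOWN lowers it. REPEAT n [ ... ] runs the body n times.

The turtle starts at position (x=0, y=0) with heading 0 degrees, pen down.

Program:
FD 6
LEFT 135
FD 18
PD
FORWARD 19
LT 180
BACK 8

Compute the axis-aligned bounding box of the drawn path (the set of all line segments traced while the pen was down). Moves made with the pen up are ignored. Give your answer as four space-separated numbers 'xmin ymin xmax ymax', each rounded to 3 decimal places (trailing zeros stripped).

Executing turtle program step by step:
Start: pos=(0,0), heading=0, pen down
FD 6: (0,0) -> (6,0) [heading=0, draw]
LT 135: heading 0 -> 135
FD 18: (6,0) -> (-6.728,12.728) [heading=135, draw]
PD: pen down
FD 19: (-6.728,12.728) -> (-20.163,26.163) [heading=135, draw]
LT 180: heading 135 -> 315
BK 8: (-20.163,26.163) -> (-25.82,31.82) [heading=315, draw]
Final: pos=(-25.82,31.82), heading=315, 4 segment(s) drawn

Segment endpoints: x in {-25.82, -20.163, -6.728, 0, 6}, y in {0, 12.728, 26.163, 31.82}
xmin=-25.82, ymin=0, xmax=6, ymax=31.82

Answer: -25.82 0 6 31.82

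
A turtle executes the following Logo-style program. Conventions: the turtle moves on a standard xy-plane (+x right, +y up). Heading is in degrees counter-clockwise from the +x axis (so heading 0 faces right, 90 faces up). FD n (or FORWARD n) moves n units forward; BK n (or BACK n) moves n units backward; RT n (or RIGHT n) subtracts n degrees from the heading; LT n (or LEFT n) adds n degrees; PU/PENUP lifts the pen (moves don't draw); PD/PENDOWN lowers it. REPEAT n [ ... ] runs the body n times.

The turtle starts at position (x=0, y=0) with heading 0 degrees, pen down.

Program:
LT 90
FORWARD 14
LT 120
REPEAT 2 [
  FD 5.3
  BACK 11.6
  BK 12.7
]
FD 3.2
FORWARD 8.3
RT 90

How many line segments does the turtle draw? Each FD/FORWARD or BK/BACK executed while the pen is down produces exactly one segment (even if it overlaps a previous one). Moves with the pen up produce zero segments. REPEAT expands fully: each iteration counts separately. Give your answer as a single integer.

Answer: 9

Derivation:
Executing turtle program step by step:
Start: pos=(0,0), heading=0, pen down
LT 90: heading 0 -> 90
FD 14: (0,0) -> (0,14) [heading=90, draw]
LT 120: heading 90 -> 210
REPEAT 2 [
  -- iteration 1/2 --
  FD 5.3: (0,14) -> (-4.59,11.35) [heading=210, draw]
  BK 11.6: (-4.59,11.35) -> (5.456,17.15) [heading=210, draw]
  BK 12.7: (5.456,17.15) -> (16.454,23.5) [heading=210, draw]
  -- iteration 2/2 --
  FD 5.3: (16.454,23.5) -> (11.865,20.85) [heading=210, draw]
  BK 11.6: (11.865,20.85) -> (21.91,26.65) [heading=210, draw]
  BK 12.7: (21.91,26.65) -> (32.909,33) [heading=210, draw]
]
FD 3.2: (32.909,33) -> (30.138,31.4) [heading=210, draw]
FD 8.3: (30.138,31.4) -> (22.95,27.25) [heading=210, draw]
RT 90: heading 210 -> 120
Final: pos=(22.95,27.25), heading=120, 9 segment(s) drawn
Segments drawn: 9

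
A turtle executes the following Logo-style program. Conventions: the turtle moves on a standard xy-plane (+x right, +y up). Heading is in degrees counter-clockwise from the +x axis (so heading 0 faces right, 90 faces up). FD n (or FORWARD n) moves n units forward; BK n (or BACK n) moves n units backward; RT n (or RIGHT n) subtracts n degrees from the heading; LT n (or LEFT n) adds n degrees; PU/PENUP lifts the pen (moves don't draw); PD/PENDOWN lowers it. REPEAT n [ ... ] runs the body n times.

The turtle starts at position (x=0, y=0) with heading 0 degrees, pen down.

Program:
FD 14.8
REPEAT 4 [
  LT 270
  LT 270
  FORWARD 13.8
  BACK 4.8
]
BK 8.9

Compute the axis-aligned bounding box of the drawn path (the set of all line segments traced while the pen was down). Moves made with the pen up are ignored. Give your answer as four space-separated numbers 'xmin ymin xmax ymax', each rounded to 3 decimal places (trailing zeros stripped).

Answer: 0 0 19.6 0

Derivation:
Executing turtle program step by step:
Start: pos=(0,0), heading=0, pen down
FD 14.8: (0,0) -> (14.8,0) [heading=0, draw]
REPEAT 4 [
  -- iteration 1/4 --
  LT 270: heading 0 -> 270
  LT 270: heading 270 -> 180
  FD 13.8: (14.8,0) -> (1,0) [heading=180, draw]
  BK 4.8: (1,0) -> (5.8,0) [heading=180, draw]
  -- iteration 2/4 --
  LT 270: heading 180 -> 90
  LT 270: heading 90 -> 0
  FD 13.8: (5.8,0) -> (19.6,0) [heading=0, draw]
  BK 4.8: (19.6,0) -> (14.8,0) [heading=0, draw]
  -- iteration 3/4 --
  LT 270: heading 0 -> 270
  LT 270: heading 270 -> 180
  FD 13.8: (14.8,0) -> (1,0) [heading=180, draw]
  BK 4.8: (1,0) -> (5.8,0) [heading=180, draw]
  -- iteration 4/4 --
  LT 270: heading 180 -> 90
  LT 270: heading 90 -> 0
  FD 13.8: (5.8,0) -> (19.6,0) [heading=0, draw]
  BK 4.8: (19.6,0) -> (14.8,0) [heading=0, draw]
]
BK 8.9: (14.8,0) -> (5.9,0) [heading=0, draw]
Final: pos=(5.9,0), heading=0, 10 segment(s) drawn

Segment endpoints: x in {0, 1, 5.8, 5.9, 14.8, 19.6}, y in {0, 0, 0, 0, 0, 0, 0, 0, 0, 0}
xmin=0, ymin=0, xmax=19.6, ymax=0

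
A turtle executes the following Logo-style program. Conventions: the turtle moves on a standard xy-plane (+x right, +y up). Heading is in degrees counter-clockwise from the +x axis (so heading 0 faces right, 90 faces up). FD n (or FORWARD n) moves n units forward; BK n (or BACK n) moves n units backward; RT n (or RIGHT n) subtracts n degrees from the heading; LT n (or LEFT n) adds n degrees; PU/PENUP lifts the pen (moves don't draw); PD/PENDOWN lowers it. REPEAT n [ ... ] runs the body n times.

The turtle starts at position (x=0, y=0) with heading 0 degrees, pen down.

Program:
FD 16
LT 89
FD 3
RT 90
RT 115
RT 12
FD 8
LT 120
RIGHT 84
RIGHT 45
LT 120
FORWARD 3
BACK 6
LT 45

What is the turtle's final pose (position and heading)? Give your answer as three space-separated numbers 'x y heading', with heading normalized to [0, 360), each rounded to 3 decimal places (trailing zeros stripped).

Executing turtle program step by step:
Start: pos=(0,0), heading=0, pen down
FD 16: (0,0) -> (16,0) [heading=0, draw]
LT 89: heading 0 -> 89
FD 3: (16,0) -> (16.052,3) [heading=89, draw]
RT 90: heading 89 -> 359
RT 115: heading 359 -> 244
RT 12: heading 244 -> 232
FD 8: (16.052,3) -> (11.127,-3.305) [heading=232, draw]
LT 120: heading 232 -> 352
RT 84: heading 352 -> 268
RT 45: heading 268 -> 223
LT 120: heading 223 -> 343
FD 3: (11.127,-3.305) -> (13.996,-4.182) [heading=343, draw]
BK 6: (13.996,-4.182) -> (8.258,-2.427) [heading=343, draw]
LT 45: heading 343 -> 28
Final: pos=(8.258,-2.427), heading=28, 5 segment(s) drawn

Answer: 8.258 -2.427 28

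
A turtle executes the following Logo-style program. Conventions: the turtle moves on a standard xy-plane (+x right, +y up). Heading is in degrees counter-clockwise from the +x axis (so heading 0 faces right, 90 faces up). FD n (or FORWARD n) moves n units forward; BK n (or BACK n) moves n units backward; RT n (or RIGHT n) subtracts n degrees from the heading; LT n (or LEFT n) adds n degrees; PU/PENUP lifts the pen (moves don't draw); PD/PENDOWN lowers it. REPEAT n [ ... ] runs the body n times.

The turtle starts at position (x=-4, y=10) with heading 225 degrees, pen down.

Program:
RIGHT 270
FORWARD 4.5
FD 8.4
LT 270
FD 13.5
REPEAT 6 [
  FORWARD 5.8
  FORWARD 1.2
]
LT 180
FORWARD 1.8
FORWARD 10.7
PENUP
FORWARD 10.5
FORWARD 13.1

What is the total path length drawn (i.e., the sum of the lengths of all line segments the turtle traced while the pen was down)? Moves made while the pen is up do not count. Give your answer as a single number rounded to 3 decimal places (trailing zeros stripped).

Executing turtle program step by step:
Start: pos=(-4,10), heading=225, pen down
RT 270: heading 225 -> 315
FD 4.5: (-4,10) -> (-0.818,6.818) [heading=315, draw]
FD 8.4: (-0.818,6.818) -> (5.122,0.878) [heading=315, draw]
LT 270: heading 315 -> 225
FD 13.5: (5.122,0.878) -> (-4.424,-8.668) [heading=225, draw]
REPEAT 6 [
  -- iteration 1/6 --
  FD 5.8: (-4.424,-8.668) -> (-8.525,-12.769) [heading=225, draw]
  FD 1.2: (-8.525,-12.769) -> (-9.374,-13.617) [heading=225, draw]
  -- iteration 2/6 --
  FD 5.8: (-9.374,-13.617) -> (-13.475,-17.719) [heading=225, draw]
  FD 1.2: (-13.475,-17.719) -> (-14.324,-18.567) [heading=225, draw]
  -- iteration 3/6 --
  FD 5.8: (-14.324,-18.567) -> (-18.425,-22.668) [heading=225, draw]
  FD 1.2: (-18.425,-22.668) -> (-19.274,-23.517) [heading=225, draw]
  -- iteration 4/6 --
  FD 5.8: (-19.274,-23.517) -> (-23.375,-27.618) [heading=225, draw]
  FD 1.2: (-23.375,-27.618) -> (-24.223,-28.467) [heading=225, draw]
  -- iteration 5/6 --
  FD 5.8: (-24.223,-28.467) -> (-28.324,-32.568) [heading=225, draw]
  FD 1.2: (-28.324,-32.568) -> (-29.173,-33.416) [heading=225, draw]
  -- iteration 6/6 --
  FD 5.8: (-29.173,-33.416) -> (-33.274,-37.518) [heading=225, draw]
  FD 1.2: (-33.274,-37.518) -> (-34.123,-38.366) [heading=225, draw]
]
LT 180: heading 225 -> 45
FD 1.8: (-34.123,-38.366) -> (-32.85,-37.093) [heading=45, draw]
FD 10.7: (-32.85,-37.093) -> (-25.284,-29.527) [heading=45, draw]
PU: pen up
FD 10.5: (-25.284,-29.527) -> (-17.859,-22.103) [heading=45, move]
FD 13.1: (-17.859,-22.103) -> (-8.596,-12.84) [heading=45, move]
Final: pos=(-8.596,-12.84), heading=45, 17 segment(s) drawn

Segment lengths:
  seg 1: (-4,10) -> (-0.818,6.818), length = 4.5
  seg 2: (-0.818,6.818) -> (5.122,0.878), length = 8.4
  seg 3: (5.122,0.878) -> (-4.424,-8.668), length = 13.5
  seg 4: (-4.424,-8.668) -> (-8.525,-12.769), length = 5.8
  seg 5: (-8.525,-12.769) -> (-9.374,-13.617), length = 1.2
  seg 6: (-9.374,-13.617) -> (-13.475,-17.719), length = 5.8
  seg 7: (-13.475,-17.719) -> (-14.324,-18.567), length = 1.2
  seg 8: (-14.324,-18.567) -> (-18.425,-22.668), length = 5.8
  seg 9: (-18.425,-22.668) -> (-19.274,-23.517), length = 1.2
  seg 10: (-19.274,-23.517) -> (-23.375,-27.618), length = 5.8
  seg 11: (-23.375,-27.618) -> (-24.223,-28.467), length = 1.2
  seg 12: (-24.223,-28.467) -> (-28.324,-32.568), length = 5.8
  seg 13: (-28.324,-32.568) -> (-29.173,-33.416), length = 1.2
  seg 14: (-29.173,-33.416) -> (-33.274,-37.518), length = 5.8
  seg 15: (-33.274,-37.518) -> (-34.123,-38.366), length = 1.2
  seg 16: (-34.123,-38.366) -> (-32.85,-37.093), length = 1.8
  seg 17: (-32.85,-37.093) -> (-25.284,-29.527), length = 10.7
Total = 80.9

Answer: 80.9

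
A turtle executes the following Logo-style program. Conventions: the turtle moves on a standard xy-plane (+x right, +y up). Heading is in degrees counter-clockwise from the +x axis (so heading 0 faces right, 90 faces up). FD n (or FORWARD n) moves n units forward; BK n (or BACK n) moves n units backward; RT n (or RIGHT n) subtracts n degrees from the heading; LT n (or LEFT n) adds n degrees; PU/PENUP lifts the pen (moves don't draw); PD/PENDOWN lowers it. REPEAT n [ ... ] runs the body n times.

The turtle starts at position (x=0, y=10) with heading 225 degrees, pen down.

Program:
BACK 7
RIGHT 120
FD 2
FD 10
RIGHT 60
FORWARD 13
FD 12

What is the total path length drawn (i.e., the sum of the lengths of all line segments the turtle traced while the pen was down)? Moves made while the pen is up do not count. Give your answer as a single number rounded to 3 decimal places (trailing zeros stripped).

Executing turtle program step by step:
Start: pos=(0,10), heading=225, pen down
BK 7: (0,10) -> (4.95,14.95) [heading=225, draw]
RT 120: heading 225 -> 105
FD 2: (4.95,14.95) -> (4.432,16.882) [heading=105, draw]
FD 10: (4.432,16.882) -> (1.844,26.541) [heading=105, draw]
RT 60: heading 105 -> 45
FD 13: (1.844,26.541) -> (11.036,35.733) [heading=45, draw]
FD 12: (11.036,35.733) -> (19.522,44.219) [heading=45, draw]
Final: pos=(19.522,44.219), heading=45, 5 segment(s) drawn

Segment lengths:
  seg 1: (0,10) -> (4.95,14.95), length = 7
  seg 2: (4.95,14.95) -> (4.432,16.882), length = 2
  seg 3: (4.432,16.882) -> (1.844,26.541), length = 10
  seg 4: (1.844,26.541) -> (11.036,35.733), length = 13
  seg 5: (11.036,35.733) -> (19.522,44.219), length = 12
Total = 44

Answer: 44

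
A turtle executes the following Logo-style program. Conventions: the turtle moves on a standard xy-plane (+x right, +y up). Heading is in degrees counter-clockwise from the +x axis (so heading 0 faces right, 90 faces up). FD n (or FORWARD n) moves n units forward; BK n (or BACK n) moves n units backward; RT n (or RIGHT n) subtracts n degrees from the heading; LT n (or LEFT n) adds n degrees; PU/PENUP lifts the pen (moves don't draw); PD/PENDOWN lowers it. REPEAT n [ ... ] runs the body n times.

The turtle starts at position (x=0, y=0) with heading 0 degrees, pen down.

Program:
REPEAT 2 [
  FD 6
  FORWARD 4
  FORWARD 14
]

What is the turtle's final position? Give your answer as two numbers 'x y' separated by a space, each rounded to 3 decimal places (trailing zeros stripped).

Executing turtle program step by step:
Start: pos=(0,0), heading=0, pen down
REPEAT 2 [
  -- iteration 1/2 --
  FD 6: (0,0) -> (6,0) [heading=0, draw]
  FD 4: (6,0) -> (10,0) [heading=0, draw]
  FD 14: (10,0) -> (24,0) [heading=0, draw]
  -- iteration 2/2 --
  FD 6: (24,0) -> (30,0) [heading=0, draw]
  FD 4: (30,0) -> (34,0) [heading=0, draw]
  FD 14: (34,0) -> (48,0) [heading=0, draw]
]
Final: pos=(48,0), heading=0, 6 segment(s) drawn

Answer: 48 0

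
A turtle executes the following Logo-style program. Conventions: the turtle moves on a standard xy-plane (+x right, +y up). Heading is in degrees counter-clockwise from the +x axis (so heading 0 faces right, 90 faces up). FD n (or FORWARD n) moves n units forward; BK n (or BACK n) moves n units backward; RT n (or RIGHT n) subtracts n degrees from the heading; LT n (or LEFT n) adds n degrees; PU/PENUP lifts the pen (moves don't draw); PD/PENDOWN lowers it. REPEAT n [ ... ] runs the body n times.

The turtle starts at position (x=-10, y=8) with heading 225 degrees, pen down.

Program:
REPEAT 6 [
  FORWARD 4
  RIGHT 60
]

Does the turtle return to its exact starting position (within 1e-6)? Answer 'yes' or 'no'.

Executing turtle program step by step:
Start: pos=(-10,8), heading=225, pen down
REPEAT 6 [
  -- iteration 1/6 --
  FD 4: (-10,8) -> (-12.828,5.172) [heading=225, draw]
  RT 60: heading 225 -> 165
  -- iteration 2/6 --
  FD 4: (-12.828,5.172) -> (-16.692,6.207) [heading=165, draw]
  RT 60: heading 165 -> 105
  -- iteration 3/6 --
  FD 4: (-16.692,6.207) -> (-17.727,10.071) [heading=105, draw]
  RT 60: heading 105 -> 45
  -- iteration 4/6 --
  FD 4: (-17.727,10.071) -> (-14.899,12.899) [heading=45, draw]
  RT 60: heading 45 -> 345
  -- iteration 5/6 --
  FD 4: (-14.899,12.899) -> (-11.035,11.864) [heading=345, draw]
  RT 60: heading 345 -> 285
  -- iteration 6/6 --
  FD 4: (-11.035,11.864) -> (-10,8) [heading=285, draw]
  RT 60: heading 285 -> 225
]
Final: pos=(-10,8), heading=225, 6 segment(s) drawn

Start position: (-10, 8)
Final position: (-10, 8)
Distance = 0; < 1e-6 -> CLOSED

Answer: yes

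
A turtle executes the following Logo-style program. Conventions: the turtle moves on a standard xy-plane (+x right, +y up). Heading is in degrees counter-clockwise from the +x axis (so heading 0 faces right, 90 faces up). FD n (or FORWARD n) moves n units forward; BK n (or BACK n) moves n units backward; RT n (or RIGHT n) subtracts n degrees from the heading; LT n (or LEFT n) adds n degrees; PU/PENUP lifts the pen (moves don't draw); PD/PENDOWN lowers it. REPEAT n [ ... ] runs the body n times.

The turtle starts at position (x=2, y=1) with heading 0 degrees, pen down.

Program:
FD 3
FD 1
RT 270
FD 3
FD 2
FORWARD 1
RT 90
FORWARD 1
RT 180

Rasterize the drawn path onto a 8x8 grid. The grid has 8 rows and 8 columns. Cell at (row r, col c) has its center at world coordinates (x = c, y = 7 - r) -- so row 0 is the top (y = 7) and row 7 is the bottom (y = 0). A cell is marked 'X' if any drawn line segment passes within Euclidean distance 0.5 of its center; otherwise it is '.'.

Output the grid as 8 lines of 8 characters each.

Answer: ......XX
......X.
......X.
......X.
......X.
......X.
..XXXXX.
........

Derivation:
Segment 0: (2,1) -> (5,1)
Segment 1: (5,1) -> (6,1)
Segment 2: (6,1) -> (6,4)
Segment 3: (6,4) -> (6,6)
Segment 4: (6,6) -> (6,7)
Segment 5: (6,7) -> (7,7)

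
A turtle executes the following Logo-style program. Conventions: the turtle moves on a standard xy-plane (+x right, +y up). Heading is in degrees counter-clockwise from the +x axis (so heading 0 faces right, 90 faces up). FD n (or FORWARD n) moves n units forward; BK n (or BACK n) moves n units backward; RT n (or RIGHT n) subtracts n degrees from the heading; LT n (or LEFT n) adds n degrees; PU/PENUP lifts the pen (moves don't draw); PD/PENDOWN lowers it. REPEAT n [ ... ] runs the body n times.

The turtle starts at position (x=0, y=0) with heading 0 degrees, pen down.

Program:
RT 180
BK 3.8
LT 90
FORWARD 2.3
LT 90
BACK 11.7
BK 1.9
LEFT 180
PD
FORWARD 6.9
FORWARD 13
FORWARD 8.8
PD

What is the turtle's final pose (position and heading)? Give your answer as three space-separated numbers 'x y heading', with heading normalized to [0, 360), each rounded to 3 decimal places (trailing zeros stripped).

Executing turtle program step by step:
Start: pos=(0,0), heading=0, pen down
RT 180: heading 0 -> 180
BK 3.8: (0,0) -> (3.8,0) [heading=180, draw]
LT 90: heading 180 -> 270
FD 2.3: (3.8,0) -> (3.8,-2.3) [heading=270, draw]
LT 90: heading 270 -> 0
BK 11.7: (3.8,-2.3) -> (-7.9,-2.3) [heading=0, draw]
BK 1.9: (-7.9,-2.3) -> (-9.8,-2.3) [heading=0, draw]
LT 180: heading 0 -> 180
PD: pen down
FD 6.9: (-9.8,-2.3) -> (-16.7,-2.3) [heading=180, draw]
FD 13: (-16.7,-2.3) -> (-29.7,-2.3) [heading=180, draw]
FD 8.8: (-29.7,-2.3) -> (-38.5,-2.3) [heading=180, draw]
PD: pen down
Final: pos=(-38.5,-2.3), heading=180, 7 segment(s) drawn

Answer: -38.5 -2.3 180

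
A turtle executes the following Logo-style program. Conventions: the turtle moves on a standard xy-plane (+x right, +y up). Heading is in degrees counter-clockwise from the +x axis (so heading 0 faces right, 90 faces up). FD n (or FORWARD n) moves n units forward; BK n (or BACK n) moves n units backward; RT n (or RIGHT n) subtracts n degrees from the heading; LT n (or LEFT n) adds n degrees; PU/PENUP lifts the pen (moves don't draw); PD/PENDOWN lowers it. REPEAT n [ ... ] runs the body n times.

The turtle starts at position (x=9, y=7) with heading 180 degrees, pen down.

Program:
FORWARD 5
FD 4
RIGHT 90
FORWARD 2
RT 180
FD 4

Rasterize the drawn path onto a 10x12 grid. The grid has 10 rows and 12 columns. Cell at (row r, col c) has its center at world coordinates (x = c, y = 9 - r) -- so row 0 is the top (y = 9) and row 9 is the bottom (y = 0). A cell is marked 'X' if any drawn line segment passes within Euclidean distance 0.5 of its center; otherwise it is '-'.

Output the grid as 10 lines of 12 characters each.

Segment 0: (9,7) -> (4,7)
Segment 1: (4,7) -> (0,7)
Segment 2: (0,7) -> (0,9)
Segment 3: (0,9) -> (0,5)

Answer: X-----------
X-----------
XXXXXXXXXX--
X-----------
X-----------
------------
------------
------------
------------
------------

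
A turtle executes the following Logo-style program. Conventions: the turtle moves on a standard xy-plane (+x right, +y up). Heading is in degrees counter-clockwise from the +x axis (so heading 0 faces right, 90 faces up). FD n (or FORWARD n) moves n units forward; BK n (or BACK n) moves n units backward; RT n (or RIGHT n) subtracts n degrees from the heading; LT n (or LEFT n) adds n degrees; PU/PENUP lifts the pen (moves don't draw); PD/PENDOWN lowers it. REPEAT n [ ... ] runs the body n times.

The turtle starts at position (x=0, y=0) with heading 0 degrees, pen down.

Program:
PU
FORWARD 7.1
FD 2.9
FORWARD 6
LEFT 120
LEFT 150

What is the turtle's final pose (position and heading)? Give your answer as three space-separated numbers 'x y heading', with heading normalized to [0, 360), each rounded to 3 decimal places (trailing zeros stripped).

Executing turtle program step by step:
Start: pos=(0,0), heading=0, pen down
PU: pen up
FD 7.1: (0,0) -> (7.1,0) [heading=0, move]
FD 2.9: (7.1,0) -> (10,0) [heading=0, move]
FD 6: (10,0) -> (16,0) [heading=0, move]
LT 120: heading 0 -> 120
LT 150: heading 120 -> 270
Final: pos=(16,0), heading=270, 0 segment(s) drawn

Answer: 16 0 270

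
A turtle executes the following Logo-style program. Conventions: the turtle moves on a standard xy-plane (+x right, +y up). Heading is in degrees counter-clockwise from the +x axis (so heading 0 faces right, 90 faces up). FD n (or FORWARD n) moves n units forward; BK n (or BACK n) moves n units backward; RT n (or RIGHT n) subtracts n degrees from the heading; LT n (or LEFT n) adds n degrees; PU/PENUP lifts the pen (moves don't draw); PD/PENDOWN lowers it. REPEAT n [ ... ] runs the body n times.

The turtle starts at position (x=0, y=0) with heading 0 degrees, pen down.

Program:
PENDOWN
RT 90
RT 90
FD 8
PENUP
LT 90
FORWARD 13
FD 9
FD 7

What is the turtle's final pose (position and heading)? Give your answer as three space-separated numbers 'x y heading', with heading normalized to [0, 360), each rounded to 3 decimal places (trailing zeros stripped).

Executing turtle program step by step:
Start: pos=(0,0), heading=0, pen down
PD: pen down
RT 90: heading 0 -> 270
RT 90: heading 270 -> 180
FD 8: (0,0) -> (-8,0) [heading=180, draw]
PU: pen up
LT 90: heading 180 -> 270
FD 13: (-8,0) -> (-8,-13) [heading=270, move]
FD 9: (-8,-13) -> (-8,-22) [heading=270, move]
FD 7: (-8,-22) -> (-8,-29) [heading=270, move]
Final: pos=(-8,-29), heading=270, 1 segment(s) drawn

Answer: -8 -29 270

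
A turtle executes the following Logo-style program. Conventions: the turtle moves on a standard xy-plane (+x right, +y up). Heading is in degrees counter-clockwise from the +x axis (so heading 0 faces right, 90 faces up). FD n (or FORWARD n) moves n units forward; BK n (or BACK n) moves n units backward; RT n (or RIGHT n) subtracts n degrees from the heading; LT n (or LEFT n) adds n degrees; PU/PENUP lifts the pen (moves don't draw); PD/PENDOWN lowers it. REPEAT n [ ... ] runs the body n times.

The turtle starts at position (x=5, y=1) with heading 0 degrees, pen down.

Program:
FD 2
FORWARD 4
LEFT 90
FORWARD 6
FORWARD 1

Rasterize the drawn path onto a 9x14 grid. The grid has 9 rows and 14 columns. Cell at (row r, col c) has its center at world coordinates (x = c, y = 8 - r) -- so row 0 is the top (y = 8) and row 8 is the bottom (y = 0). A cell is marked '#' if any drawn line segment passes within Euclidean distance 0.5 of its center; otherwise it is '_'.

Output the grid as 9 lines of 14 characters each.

Answer: ___________#__
___________#__
___________#__
___________#__
___________#__
___________#__
___________#__
_____#######__
______________

Derivation:
Segment 0: (5,1) -> (7,1)
Segment 1: (7,1) -> (11,1)
Segment 2: (11,1) -> (11,7)
Segment 3: (11,7) -> (11,8)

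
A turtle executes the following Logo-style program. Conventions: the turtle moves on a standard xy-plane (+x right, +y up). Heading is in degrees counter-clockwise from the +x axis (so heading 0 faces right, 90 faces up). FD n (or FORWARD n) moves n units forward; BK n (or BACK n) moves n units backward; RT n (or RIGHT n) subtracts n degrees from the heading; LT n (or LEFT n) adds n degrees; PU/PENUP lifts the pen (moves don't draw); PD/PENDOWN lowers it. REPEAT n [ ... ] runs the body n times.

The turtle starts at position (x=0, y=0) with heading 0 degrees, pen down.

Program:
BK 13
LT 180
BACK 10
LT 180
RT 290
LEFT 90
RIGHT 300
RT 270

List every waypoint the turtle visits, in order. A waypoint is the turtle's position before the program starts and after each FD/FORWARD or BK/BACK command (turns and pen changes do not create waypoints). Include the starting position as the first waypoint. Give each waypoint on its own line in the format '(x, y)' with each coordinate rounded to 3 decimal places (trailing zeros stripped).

Executing turtle program step by step:
Start: pos=(0,0), heading=0, pen down
BK 13: (0,0) -> (-13,0) [heading=0, draw]
LT 180: heading 0 -> 180
BK 10: (-13,0) -> (-3,0) [heading=180, draw]
LT 180: heading 180 -> 0
RT 290: heading 0 -> 70
LT 90: heading 70 -> 160
RT 300: heading 160 -> 220
RT 270: heading 220 -> 310
Final: pos=(-3,0), heading=310, 2 segment(s) drawn
Waypoints (3 total):
(0, 0)
(-13, 0)
(-3, 0)

Answer: (0, 0)
(-13, 0)
(-3, 0)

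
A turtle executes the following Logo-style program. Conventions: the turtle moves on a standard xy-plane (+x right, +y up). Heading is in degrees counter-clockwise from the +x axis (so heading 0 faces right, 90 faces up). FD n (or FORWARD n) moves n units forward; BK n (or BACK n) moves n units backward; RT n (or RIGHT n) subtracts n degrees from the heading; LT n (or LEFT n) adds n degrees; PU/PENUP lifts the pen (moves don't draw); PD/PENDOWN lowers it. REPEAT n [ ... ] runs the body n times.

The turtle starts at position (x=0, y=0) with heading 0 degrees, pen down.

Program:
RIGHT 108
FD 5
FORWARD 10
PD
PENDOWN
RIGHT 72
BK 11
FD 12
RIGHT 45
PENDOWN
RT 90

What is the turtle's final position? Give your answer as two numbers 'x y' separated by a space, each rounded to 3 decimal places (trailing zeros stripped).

Executing turtle program step by step:
Start: pos=(0,0), heading=0, pen down
RT 108: heading 0 -> 252
FD 5: (0,0) -> (-1.545,-4.755) [heading=252, draw]
FD 10: (-1.545,-4.755) -> (-4.635,-14.266) [heading=252, draw]
PD: pen down
PD: pen down
RT 72: heading 252 -> 180
BK 11: (-4.635,-14.266) -> (6.365,-14.266) [heading=180, draw]
FD 12: (6.365,-14.266) -> (-5.635,-14.266) [heading=180, draw]
RT 45: heading 180 -> 135
PD: pen down
RT 90: heading 135 -> 45
Final: pos=(-5.635,-14.266), heading=45, 4 segment(s) drawn

Answer: -5.635 -14.266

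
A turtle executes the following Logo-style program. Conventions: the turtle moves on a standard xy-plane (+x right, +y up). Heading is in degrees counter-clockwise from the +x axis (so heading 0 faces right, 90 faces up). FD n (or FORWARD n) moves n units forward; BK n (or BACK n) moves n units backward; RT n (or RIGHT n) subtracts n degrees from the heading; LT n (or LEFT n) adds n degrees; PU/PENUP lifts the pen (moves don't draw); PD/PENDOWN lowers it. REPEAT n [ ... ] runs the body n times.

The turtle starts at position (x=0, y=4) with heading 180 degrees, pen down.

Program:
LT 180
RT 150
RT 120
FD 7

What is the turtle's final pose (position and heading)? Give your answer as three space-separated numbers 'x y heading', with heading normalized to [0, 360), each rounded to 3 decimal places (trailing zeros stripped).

Answer: 0 11 90

Derivation:
Executing turtle program step by step:
Start: pos=(0,4), heading=180, pen down
LT 180: heading 180 -> 0
RT 150: heading 0 -> 210
RT 120: heading 210 -> 90
FD 7: (0,4) -> (0,11) [heading=90, draw]
Final: pos=(0,11), heading=90, 1 segment(s) drawn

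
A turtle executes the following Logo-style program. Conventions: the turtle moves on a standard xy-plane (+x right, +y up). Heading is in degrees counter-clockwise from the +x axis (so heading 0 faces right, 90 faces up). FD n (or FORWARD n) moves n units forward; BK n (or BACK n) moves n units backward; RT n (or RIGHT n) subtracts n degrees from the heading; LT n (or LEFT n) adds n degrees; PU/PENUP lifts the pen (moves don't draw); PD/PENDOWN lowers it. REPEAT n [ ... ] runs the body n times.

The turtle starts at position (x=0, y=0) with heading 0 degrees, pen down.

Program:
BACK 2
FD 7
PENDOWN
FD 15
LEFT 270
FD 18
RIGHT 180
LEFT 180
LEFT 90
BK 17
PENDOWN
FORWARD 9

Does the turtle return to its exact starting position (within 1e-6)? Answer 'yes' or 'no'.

Executing turtle program step by step:
Start: pos=(0,0), heading=0, pen down
BK 2: (0,0) -> (-2,0) [heading=0, draw]
FD 7: (-2,0) -> (5,0) [heading=0, draw]
PD: pen down
FD 15: (5,0) -> (20,0) [heading=0, draw]
LT 270: heading 0 -> 270
FD 18: (20,0) -> (20,-18) [heading=270, draw]
RT 180: heading 270 -> 90
LT 180: heading 90 -> 270
LT 90: heading 270 -> 0
BK 17: (20,-18) -> (3,-18) [heading=0, draw]
PD: pen down
FD 9: (3,-18) -> (12,-18) [heading=0, draw]
Final: pos=(12,-18), heading=0, 6 segment(s) drawn

Start position: (0, 0)
Final position: (12, -18)
Distance = 21.633; >= 1e-6 -> NOT closed

Answer: no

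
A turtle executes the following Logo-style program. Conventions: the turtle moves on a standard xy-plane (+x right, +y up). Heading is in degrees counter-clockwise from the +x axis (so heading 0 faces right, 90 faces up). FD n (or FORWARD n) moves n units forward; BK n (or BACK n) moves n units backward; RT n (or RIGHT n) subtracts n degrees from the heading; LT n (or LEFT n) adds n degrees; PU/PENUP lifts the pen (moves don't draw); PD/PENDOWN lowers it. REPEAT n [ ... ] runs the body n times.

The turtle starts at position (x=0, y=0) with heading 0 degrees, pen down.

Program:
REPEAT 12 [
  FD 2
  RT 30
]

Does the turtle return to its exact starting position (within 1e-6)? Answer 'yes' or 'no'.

Answer: yes

Derivation:
Executing turtle program step by step:
Start: pos=(0,0), heading=0, pen down
REPEAT 12 [
  -- iteration 1/12 --
  FD 2: (0,0) -> (2,0) [heading=0, draw]
  RT 30: heading 0 -> 330
  -- iteration 2/12 --
  FD 2: (2,0) -> (3.732,-1) [heading=330, draw]
  RT 30: heading 330 -> 300
  -- iteration 3/12 --
  FD 2: (3.732,-1) -> (4.732,-2.732) [heading=300, draw]
  RT 30: heading 300 -> 270
  -- iteration 4/12 --
  FD 2: (4.732,-2.732) -> (4.732,-4.732) [heading=270, draw]
  RT 30: heading 270 -> 240
  -- iteration 5/12 --
  FD 2: (4.732,-4.732) -> (3.732,-6.464) [heading=240, draw]
  RT 30: heading 240 -> 210
  -- iteration 6/12 --
  FD 2: (3.732,-6.464) -> (2,-7.464) [heading=210, draw]
  RT 30: heading 210 -> 180
  -- iteration 7/12 --
  FD 2: (2,-7.464) -> (0,-7.464) [heading=180, draw]
  RT 30: heading 180 -> 150
  -- iteration 8/12 --
  FD 2: (0,-7.464) -> (-1.732,-6.464) [heading=150, draw]
  RT 30: heading 150 -> 120
  -- iteration 9/12 --
  FD 2: (-1.732,-6.464) -> (-2.732,-4.732) [heading=120, draw]
  RT 30: heading 120 -> 90
  -- iteration 10/12 --
  FD 2: (-2.732,-4.732) -> (-2.732,-2.732) [heading=90, draw]
  RT 30: heading 90 -> 60
  -- iteration 11/12 --
  FD 2: (-2.732,-2.732) -> (-1.732,-1) [heading=60, draw]
  RT 30: heading 60 -> 30
  -- iteration 12/12 --
  FD 2: (-1.732,-1) -> (0,0) [heading=30, draw]
  RT 30: heading 30 -> 0
]
Final: pos=(0,0), heading=0, 12 segment(s) drawn

Start position: (0, 0)
Final position: (0, 0)
Distance = 0; < 1e-6 -> CLOSED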